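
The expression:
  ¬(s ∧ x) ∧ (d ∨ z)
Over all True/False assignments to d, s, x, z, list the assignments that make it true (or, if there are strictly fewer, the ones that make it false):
is false only for:
  d=False, s=False, x=False, z=False;
  d=False, s=False, x=True, z=False;
  d=False, s=True, x=False, z=False;
  d=False, s=True, x=True, z=False;
  d=False, s=True, x=True, z=True;
  d=True, s=True, x=True, z=False;
  d=True, s=True, x=True, z=True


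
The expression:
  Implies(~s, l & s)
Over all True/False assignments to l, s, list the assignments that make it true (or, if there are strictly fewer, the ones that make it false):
is true only for:
  l=False, s=True;
  l=True, s=True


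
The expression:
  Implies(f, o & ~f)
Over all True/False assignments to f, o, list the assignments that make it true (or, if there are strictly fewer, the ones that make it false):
is true only for:
  f=False, o=False;
  f=False, o=True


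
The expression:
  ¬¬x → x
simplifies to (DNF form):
True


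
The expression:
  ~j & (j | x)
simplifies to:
x & ~j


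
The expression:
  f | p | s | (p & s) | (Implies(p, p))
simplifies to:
True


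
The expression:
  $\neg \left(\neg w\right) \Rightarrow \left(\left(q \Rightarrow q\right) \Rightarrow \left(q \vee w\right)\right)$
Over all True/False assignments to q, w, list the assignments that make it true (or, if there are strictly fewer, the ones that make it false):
is always true.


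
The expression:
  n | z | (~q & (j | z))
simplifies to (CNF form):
(j | n | z) & (n | z | ~q)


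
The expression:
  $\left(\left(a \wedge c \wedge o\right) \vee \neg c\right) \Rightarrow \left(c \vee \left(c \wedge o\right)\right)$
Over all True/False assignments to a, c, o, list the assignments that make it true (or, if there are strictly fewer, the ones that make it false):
is true only for:
  a=False, c=True, o=False;
  a=False, c=True, o=True;
  a=True, c=True, o=False;
  a=True, c=True, o=True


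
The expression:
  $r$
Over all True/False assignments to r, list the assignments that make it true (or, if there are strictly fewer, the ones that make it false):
is true only for:
  r=True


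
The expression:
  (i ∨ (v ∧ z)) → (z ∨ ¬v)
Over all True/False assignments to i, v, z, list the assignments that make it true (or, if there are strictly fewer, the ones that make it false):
is false only for:
  i=True, v=True, z=False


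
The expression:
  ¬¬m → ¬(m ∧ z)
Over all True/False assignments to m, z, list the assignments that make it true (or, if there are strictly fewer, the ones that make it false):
is false only for:
  m=True, z=True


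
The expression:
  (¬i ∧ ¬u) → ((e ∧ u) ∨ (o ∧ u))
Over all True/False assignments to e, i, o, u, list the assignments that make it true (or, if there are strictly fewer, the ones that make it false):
is false only for:
  e=False, i=False, o=False, u=False;
  e=False, i=False, o=True, u=False;
  e=True, i=False, o=False, u=False;
  e=True, i=False, o=True, u=False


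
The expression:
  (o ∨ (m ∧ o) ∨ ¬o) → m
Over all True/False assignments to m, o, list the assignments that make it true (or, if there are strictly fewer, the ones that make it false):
is true only for:
  m=True, o=False;
  m=True, o=True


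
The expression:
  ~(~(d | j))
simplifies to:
d | j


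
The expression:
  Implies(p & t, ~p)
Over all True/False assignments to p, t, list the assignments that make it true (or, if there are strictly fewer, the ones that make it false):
is false only for:
  p=True, t=True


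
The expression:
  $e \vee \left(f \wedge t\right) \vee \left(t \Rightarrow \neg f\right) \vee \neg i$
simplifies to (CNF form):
$\text{True}$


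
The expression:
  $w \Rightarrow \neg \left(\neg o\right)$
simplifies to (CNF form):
$o \vee \neg w$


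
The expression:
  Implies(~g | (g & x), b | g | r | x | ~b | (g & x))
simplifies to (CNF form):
True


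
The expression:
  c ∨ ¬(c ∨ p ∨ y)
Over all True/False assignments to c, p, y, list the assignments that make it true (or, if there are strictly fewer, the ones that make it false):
is false only for:
  c=False, p=False, y=True;
  c=False, p=True, y=False;
  c=False, p=True, y=True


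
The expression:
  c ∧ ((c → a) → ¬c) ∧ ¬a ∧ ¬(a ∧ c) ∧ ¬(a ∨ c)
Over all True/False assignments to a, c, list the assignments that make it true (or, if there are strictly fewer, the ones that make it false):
is never true.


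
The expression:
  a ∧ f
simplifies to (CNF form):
a ∧ f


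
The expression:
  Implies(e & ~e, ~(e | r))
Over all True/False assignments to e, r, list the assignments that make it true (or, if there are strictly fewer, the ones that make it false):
is always true.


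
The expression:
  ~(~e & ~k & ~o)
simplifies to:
e | k | o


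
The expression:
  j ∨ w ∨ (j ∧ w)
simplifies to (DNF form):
j ∨ w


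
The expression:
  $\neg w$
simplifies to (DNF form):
$\neg w$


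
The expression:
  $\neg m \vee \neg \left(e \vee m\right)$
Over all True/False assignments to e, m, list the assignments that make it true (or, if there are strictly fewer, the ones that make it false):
is true only for:
  e=False, m=False;
  e=True, m=False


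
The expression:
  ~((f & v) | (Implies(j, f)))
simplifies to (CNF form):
j & ~f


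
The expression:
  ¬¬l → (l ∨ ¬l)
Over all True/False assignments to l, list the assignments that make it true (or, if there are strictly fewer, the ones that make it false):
is always true.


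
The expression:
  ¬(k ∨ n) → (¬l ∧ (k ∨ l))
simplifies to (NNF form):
k ∨ n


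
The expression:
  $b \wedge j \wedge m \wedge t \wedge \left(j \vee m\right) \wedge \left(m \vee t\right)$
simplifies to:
$b \wedge j \wedge m \wedge t$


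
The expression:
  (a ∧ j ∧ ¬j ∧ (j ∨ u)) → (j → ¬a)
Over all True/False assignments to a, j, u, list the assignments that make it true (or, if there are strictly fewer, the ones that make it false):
is always true.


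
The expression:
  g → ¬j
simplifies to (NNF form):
¬g ∨ ¬j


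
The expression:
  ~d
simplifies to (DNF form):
~d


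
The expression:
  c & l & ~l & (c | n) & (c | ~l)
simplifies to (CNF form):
False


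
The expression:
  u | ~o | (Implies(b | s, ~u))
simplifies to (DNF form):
True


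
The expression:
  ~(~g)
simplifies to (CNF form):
g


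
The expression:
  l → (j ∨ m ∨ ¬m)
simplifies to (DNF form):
True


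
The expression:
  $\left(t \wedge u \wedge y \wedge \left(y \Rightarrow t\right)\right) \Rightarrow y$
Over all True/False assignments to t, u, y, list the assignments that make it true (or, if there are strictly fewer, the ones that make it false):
is always true.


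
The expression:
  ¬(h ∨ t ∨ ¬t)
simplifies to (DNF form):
False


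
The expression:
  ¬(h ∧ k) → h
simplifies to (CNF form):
h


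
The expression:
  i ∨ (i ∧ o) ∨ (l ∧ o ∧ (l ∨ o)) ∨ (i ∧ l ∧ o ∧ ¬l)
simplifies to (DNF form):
i ∨ (l ∧ o)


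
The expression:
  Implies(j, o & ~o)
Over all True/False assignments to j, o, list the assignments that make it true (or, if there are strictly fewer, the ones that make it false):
is true only for:
  j=False, o=False;
  j=False, o=True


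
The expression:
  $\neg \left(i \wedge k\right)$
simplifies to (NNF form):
$\neg i \vee \neg k$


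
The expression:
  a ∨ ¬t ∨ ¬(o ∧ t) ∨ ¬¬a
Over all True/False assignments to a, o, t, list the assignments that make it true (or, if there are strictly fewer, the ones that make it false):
is false only for:
  a=False, o=True, t=True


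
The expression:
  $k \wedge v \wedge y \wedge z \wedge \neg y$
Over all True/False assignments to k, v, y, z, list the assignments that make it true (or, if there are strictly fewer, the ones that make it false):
is never true.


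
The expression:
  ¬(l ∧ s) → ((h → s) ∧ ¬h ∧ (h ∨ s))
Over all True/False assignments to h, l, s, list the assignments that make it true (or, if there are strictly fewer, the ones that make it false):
is true only for:
  h=False, l=False, s=True;
  h=False, l=True, s=True;
  h=True, l=True, s=True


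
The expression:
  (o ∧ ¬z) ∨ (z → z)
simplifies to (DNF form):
True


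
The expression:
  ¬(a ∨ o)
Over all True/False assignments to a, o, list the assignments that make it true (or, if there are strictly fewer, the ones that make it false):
is true only for:
  a=False, o=False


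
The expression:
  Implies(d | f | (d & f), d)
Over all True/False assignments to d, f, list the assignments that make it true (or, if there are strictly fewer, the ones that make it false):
is false only for:
  d=False, f=True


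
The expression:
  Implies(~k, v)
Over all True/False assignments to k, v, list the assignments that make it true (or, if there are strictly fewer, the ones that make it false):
is false only for:
  k=False, v=False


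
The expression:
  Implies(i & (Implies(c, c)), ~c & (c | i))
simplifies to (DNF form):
~c | ~i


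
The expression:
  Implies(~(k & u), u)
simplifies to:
u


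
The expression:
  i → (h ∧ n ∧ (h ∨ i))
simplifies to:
(h ∧ n) ∨ ¬i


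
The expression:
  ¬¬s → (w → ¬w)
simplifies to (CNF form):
¬s ∨ ¬w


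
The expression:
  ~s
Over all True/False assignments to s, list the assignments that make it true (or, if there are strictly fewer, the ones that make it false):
is true only for:
  s=False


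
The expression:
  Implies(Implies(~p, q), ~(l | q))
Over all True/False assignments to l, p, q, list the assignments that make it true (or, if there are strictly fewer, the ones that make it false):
is true only for:
  l=False, p=False, q=False;
  l=False, p=True, q=False;
  l=True, p=False, q=False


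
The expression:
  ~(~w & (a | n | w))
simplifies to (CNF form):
(w | ~a) & (w | ~n)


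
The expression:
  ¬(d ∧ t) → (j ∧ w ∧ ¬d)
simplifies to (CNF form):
(d ∨ j) ∧ (d ∨ w) ∧ (t ∨ ¬d)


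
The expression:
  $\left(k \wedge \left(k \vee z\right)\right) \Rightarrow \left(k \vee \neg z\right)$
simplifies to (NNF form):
$\text{True}$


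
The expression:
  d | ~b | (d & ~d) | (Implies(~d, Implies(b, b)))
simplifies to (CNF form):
True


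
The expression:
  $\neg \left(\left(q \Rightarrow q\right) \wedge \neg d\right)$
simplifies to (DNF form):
$d$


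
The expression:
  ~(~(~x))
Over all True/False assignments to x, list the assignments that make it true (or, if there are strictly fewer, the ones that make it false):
is true only for:
  x=False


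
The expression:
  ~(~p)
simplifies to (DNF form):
p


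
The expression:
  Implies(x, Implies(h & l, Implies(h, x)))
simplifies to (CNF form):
True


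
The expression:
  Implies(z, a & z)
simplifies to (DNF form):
a | ~z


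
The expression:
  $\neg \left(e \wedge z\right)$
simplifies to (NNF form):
$\neg e \vee \neg z$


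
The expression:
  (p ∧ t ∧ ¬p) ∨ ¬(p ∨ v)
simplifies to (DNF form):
¬p ∧ ¬v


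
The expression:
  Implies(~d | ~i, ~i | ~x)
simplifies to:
d | ~i | ~x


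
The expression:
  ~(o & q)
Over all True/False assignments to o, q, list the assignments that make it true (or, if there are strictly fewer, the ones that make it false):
is false only for:
  o=True, q=True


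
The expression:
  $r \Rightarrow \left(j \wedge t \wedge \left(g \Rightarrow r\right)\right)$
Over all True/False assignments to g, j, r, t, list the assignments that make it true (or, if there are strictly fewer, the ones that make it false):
is false only for:
  g=False, j=False, r=True, t=False;
  g=False, j=False, r=True, t=True;
  g=False, j=True, r=True, t=False;
  g=True, j=False, r=True, t=False;
  g=True, j=False, r=True, t=True;
  g=True, j=True, r=True, t=False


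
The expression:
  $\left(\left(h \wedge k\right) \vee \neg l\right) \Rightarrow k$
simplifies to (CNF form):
$k \vee l$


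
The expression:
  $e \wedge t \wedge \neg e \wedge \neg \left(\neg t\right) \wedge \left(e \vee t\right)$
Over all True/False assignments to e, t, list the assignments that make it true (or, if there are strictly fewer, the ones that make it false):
is never true.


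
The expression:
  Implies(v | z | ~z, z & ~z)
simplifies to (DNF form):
False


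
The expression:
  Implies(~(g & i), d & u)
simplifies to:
(d & u) | (g & i)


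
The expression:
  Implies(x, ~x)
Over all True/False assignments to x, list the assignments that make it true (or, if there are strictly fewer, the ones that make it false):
is true only for:
  x=False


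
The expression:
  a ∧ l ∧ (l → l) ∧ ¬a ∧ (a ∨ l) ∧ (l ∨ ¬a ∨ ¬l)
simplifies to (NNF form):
False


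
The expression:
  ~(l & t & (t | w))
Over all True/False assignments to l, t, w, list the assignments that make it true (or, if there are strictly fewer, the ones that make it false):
is false only for:
  l=True, t=True, w=False;
  l=True, t=True, w=True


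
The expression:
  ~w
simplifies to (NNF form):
~w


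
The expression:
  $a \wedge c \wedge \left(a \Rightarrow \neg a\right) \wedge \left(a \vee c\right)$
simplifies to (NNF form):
$\text{False}$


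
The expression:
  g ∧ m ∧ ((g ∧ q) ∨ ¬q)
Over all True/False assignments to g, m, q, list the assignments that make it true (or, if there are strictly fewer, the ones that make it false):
is true only for:
  g=True, m=True, q=False;
  g=True, m=True, q=True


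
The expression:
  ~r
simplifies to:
~r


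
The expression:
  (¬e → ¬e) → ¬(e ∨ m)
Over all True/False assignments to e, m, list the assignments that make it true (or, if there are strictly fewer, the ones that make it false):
is true only for:
  e=False, m=False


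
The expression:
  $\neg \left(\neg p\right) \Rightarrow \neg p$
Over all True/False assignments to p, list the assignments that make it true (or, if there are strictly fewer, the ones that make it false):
is true only for:
  p=False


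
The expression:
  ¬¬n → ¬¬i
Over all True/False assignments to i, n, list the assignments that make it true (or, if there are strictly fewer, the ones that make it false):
is false only for:
  i=False, n=True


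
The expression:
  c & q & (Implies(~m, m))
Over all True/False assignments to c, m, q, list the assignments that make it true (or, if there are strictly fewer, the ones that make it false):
is true only for:
  c=True, m=True, q=True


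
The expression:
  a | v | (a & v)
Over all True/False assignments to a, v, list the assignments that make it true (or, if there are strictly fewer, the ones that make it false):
is false only for:
  a=False, v=False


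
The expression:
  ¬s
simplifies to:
¬s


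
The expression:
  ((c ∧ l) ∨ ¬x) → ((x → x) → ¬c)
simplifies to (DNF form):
(x ∧ ¬l) ∨ ¬c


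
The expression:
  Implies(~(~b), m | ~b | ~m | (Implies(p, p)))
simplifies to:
True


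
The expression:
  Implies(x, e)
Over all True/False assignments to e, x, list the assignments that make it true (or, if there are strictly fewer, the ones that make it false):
is false only for:
  e=False, x=True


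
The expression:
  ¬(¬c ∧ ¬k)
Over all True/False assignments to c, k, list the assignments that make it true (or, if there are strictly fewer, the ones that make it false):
is false only for:
  c=False, k=False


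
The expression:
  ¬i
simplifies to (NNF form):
¬i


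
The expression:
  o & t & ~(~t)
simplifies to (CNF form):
o & t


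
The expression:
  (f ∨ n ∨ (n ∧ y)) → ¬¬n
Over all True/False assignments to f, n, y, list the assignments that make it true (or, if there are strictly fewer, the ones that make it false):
is false only for:
  f=True, n=False, y=False;
  f=True, n=False, y=True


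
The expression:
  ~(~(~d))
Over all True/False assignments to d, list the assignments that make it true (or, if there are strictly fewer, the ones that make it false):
is true only for:
  d=False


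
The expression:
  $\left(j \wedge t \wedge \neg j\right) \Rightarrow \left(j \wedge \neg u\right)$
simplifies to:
$\text{True}$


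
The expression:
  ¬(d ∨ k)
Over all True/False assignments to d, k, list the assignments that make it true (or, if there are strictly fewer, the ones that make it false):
is true only for:
  d=False, k=False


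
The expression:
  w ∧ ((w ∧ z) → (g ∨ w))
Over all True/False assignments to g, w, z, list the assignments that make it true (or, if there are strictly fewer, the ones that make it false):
is true only for:
  g=False, w=True, z=False;
  g=False, w=True, z=True;
  g=True, w=True, z=False;
  g=True, w=True, z=True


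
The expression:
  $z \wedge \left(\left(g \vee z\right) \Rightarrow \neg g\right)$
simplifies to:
$z \wedge \neg g$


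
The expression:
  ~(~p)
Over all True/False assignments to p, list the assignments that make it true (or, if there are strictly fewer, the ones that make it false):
is true only for:
  p=True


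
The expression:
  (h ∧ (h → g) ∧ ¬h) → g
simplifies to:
True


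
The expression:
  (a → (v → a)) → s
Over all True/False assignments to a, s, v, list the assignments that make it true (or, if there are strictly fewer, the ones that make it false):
is true only for:
  a=False, s=True, v=False;
  a=False, s=True, v=True;
  a=True, s=True, v=False;
  a=True, s=True, v=True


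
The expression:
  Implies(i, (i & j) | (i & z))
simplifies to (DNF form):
j | z | ~i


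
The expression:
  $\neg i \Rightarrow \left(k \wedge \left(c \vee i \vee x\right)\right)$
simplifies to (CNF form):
$\left(i \vee k\right) \wedge \left(c \vee i \vee x\right)$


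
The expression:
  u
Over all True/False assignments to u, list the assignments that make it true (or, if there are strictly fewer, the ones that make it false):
is true only for:
  u=True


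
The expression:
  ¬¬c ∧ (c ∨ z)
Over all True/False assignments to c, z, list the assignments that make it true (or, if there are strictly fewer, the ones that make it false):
is true only for:
  c=True, z=False;
  c=True, z=True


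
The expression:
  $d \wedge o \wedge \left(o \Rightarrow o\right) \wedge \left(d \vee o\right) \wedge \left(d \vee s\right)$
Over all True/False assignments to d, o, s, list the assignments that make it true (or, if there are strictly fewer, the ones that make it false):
is true only for:
  d=True, o=True, s=False;
  d=True, o=True, s=True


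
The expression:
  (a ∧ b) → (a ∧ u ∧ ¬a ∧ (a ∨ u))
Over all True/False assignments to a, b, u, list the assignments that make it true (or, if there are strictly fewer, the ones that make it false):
is false only for:
  a=True, b=True, u=False;
  a=True, b=True, u=True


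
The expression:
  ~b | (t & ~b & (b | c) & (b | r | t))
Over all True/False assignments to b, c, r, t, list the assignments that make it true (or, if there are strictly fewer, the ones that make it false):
is true only for:
  b=False, c=False, r=False, t=False;
  b=False, c=False, r=False, t=True;
  b=False, c=False, r=True, t=False;
  b=False, c=False, r=True, t=True;
  b=False, c=True, r=False, t=False;
  b=False, c=True, r=False, t=True;
  b=False, c=True, r=True, t=False;
  b=False, c=True, r=True, t=True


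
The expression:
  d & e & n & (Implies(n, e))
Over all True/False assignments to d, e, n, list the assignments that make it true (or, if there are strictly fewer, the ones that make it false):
is true only for:
  d=True, e=True, n=True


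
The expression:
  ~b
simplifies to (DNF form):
~b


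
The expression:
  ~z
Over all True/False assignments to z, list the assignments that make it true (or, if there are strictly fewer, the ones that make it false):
is true only for:
  z=False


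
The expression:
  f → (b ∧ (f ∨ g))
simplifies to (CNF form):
b ∨ ¬f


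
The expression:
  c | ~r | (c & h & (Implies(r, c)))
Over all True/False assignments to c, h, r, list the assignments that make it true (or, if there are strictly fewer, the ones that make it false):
is false only for:
  c=False, h=False, r=True;
  c=False, h=True, r=True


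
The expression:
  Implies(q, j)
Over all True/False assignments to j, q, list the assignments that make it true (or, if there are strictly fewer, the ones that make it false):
is false only for:
  j=False, q=True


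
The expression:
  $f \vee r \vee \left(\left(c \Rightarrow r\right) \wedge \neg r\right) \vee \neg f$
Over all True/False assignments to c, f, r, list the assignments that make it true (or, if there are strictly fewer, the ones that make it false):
is always true.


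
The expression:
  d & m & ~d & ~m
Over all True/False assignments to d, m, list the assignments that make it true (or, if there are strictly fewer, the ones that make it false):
is never true.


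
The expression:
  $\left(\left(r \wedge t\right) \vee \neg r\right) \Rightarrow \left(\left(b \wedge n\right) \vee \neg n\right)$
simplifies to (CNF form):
$\left(b \vee r \vee \neg n\right) \wedge \left(b \vee \neg n \vee \neg t\right)$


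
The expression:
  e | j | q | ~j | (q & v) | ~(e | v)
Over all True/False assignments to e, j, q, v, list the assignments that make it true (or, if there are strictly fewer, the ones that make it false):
is always true.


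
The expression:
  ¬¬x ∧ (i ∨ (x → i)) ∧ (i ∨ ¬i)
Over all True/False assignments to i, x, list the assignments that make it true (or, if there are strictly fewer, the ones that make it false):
is true only for:
  i=True, x=True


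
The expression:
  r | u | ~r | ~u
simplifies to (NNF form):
True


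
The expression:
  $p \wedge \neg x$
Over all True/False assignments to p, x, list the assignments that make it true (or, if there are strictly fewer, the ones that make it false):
is true only for:
  p=True, x=False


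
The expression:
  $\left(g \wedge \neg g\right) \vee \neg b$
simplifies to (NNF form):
$\neg b$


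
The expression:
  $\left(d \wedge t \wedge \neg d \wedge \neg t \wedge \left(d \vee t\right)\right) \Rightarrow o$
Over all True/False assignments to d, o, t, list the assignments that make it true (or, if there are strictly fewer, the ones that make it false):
is always true.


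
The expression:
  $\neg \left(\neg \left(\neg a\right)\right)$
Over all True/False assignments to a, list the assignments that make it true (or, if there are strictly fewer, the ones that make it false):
is true only for:
  a=False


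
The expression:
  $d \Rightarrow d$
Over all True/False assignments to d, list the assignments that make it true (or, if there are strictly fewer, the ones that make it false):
is always true.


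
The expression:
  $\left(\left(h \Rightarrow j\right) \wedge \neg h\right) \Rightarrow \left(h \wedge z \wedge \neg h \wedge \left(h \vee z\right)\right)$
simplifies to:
$h$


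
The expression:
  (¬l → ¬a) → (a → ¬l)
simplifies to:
¬a ∨ ¬l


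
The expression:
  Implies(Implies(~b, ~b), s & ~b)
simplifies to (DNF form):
s & ~b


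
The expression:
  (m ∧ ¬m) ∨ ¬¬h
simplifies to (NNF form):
h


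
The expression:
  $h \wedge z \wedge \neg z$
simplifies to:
$\text{False}$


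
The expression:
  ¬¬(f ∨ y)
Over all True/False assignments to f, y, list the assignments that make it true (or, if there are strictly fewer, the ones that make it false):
is false only for:
  f=False, y=False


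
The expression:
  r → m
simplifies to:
m ∨ ¬r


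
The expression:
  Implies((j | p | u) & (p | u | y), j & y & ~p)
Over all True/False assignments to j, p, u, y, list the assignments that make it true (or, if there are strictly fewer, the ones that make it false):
is true only for:
  j=False, p=False, u=False, y=False;
  j=False, p=False, u=False, y=True;
  j=True, p=False, u=False, y=False;
  j=True, p=False, u=False, y=True;
  j=True, p=False, u=True, y=True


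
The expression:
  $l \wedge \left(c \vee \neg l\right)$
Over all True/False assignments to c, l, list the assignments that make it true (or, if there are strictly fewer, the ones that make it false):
is true only for:
  c=True, l=True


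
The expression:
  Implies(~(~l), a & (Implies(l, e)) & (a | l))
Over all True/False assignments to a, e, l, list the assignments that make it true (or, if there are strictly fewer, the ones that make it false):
is false only for:
  a=False, e=False, l=True;
  a=False, e=True, l=True;
  a=True, e=False, l=True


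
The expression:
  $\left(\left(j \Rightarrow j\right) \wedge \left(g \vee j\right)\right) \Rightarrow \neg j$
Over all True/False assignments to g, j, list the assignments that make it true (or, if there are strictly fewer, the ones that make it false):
is true only for:
  g=False, j=False;
  g=True, j=False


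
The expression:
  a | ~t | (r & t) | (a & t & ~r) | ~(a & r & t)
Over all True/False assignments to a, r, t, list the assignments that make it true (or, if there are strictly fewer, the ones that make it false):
is always true.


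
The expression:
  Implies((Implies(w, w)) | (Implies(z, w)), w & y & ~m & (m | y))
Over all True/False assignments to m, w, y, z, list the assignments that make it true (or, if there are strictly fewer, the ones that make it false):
is true only for:
  m=False, w=True, y=True, z=False;
  m=False, w=True, y=True, z=True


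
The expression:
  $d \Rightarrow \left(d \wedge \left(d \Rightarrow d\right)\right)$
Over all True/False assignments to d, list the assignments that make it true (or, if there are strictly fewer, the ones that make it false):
is always true.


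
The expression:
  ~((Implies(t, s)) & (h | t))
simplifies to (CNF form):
(t | ~h) & (~s | ~t)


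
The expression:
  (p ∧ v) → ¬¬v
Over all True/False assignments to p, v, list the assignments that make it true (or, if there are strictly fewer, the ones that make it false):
is always true.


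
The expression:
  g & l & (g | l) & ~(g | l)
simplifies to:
False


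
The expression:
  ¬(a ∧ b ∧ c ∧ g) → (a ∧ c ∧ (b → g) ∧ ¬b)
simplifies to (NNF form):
a ∧ c ∧ (g ∨ ¬b)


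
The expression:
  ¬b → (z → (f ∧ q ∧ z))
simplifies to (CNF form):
(b ∨ f ∨ ¬z) ∧ (b ∨ q ∨ ¬z)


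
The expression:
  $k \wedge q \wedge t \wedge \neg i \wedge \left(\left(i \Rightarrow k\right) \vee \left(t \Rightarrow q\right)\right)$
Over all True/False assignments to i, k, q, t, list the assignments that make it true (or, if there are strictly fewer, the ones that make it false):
is true only for:
  i=False, k=True, q=True, t=True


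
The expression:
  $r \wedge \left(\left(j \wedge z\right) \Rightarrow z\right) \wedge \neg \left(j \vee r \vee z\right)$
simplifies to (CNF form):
$\text{False}$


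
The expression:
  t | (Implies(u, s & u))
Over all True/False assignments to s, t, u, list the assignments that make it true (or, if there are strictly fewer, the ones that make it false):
is false only for:
  s=False, t=False, u=True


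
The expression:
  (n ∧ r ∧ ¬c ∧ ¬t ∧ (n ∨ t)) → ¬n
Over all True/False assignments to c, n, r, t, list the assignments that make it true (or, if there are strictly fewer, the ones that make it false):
is false only for:
  c=False, n=True, r=True, t=False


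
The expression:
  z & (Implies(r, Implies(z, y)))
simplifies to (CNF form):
z & (y | ~r)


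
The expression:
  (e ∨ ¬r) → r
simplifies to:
r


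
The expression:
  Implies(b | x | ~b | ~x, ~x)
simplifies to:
~x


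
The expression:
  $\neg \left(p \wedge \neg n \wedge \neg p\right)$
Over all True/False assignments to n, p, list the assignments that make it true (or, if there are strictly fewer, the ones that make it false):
is always true.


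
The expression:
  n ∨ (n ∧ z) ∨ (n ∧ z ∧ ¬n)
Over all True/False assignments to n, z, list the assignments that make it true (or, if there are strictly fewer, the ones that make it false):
is true only for:
  n=True, z=False;
  n=True, z=True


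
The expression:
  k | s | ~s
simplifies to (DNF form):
True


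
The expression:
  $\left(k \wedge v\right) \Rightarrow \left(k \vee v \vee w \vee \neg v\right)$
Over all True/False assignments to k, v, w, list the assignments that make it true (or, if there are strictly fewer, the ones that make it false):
is always true.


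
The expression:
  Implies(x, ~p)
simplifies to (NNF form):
~p | ~x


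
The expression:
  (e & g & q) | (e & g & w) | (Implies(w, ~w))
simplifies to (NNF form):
~w | (e & g)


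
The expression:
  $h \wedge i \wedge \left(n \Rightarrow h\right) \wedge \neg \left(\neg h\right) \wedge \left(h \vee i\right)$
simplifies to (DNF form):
$h \wedge i$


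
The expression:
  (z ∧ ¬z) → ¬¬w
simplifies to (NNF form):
True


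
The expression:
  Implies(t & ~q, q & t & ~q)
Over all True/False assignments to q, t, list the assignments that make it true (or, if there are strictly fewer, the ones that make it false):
is false only for:
  q=False, t=True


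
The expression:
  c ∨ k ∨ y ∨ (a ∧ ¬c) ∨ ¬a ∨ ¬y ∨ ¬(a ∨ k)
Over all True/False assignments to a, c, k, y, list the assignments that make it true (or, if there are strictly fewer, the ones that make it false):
is always true.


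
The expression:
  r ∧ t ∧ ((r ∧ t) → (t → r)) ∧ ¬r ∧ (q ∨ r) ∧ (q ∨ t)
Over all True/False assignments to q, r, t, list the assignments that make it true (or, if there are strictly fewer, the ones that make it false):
is never true.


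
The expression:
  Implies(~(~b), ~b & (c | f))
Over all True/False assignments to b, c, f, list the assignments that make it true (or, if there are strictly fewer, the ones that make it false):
is true only for:
  b=False, c=False, f=False;
  b=False, c=False, f=True;
  b=False, c=True, f=False;
  b=False, c=True, f=True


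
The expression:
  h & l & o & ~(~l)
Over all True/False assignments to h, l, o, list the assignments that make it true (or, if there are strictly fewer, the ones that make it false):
is true only for:
  h=True, l=True, o=True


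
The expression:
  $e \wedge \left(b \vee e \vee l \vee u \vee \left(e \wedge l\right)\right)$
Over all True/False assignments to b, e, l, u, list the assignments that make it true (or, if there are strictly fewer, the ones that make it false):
is true only for:
  b=False, e=True, l=False, u=False;
  b=False, e=True, l=False, u=True;
  b=False, e=True, l=True, u=False;
  b=False, e=True, l=True, u=True;
  b=True, e=True, l=False, u=False;
  b=True, e=True, l=False, u=True;
  b=True, e=True, l=True, u=False;
  b=True, e=True, l=True, u=True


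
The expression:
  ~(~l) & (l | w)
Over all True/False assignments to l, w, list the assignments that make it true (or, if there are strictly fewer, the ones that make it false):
is true only for:
  l=True, w=False;
  l=True, w=True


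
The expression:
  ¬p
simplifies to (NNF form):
¬p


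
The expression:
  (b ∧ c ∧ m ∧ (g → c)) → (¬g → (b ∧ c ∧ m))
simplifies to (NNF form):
True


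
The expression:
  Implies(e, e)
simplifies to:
True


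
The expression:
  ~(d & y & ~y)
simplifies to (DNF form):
True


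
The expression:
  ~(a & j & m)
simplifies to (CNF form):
~a | ~j | ~m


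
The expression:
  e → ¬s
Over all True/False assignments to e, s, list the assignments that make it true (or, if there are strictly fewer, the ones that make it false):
is false only for:
  e=True, s=True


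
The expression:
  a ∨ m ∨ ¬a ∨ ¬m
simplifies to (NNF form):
True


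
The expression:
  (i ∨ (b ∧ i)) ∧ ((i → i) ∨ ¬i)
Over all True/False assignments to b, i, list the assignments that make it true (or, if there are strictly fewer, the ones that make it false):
is true only for:
  b=False, i=True;
  b=True, i=True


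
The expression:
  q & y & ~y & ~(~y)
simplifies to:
False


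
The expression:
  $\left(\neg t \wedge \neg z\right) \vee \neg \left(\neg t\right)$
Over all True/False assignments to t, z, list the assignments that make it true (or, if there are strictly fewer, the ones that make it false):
is false only for:
  t=False, z=True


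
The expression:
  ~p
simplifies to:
~p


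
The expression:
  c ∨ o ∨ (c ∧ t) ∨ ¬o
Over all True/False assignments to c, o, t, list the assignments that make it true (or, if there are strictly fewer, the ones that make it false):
is always true.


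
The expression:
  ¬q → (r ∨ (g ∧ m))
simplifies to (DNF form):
q ∨ r ∨ (g ∧ m)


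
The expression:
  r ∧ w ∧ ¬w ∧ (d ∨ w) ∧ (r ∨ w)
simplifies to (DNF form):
False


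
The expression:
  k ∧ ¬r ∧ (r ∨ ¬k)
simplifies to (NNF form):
False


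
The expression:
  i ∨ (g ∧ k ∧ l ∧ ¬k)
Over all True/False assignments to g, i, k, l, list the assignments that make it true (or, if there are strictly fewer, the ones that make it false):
is true only for:
  g=False, i=True, k=False, l=False;
  g=False, i=True, k=False, l=True;
  g=False, i=True, k=True, l=False;
  g=False, i=True, k=True, l=True;
  g=True, i=True, k=False, l=False;
  g=True, i=True, k=False, l=True;
  g=True, i=True, k=True, l=False;
  g=True, i=True, k=True, l=True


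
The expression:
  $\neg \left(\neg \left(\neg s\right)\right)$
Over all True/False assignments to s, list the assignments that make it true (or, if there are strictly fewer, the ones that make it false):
is true only for:
  s=False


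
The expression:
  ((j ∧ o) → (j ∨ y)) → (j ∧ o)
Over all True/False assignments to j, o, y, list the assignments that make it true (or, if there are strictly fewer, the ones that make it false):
is true only for:
  j=True, o=True, y=False;
  j=True, o=True, y=True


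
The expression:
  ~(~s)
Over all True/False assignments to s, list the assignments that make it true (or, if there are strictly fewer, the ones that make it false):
is true only for:
  s=True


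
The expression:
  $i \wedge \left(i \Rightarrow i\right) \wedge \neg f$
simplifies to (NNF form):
$i \wedge \neg f$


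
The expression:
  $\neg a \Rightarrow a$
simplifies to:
$a$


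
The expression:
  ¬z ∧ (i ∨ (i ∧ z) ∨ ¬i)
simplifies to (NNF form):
¬z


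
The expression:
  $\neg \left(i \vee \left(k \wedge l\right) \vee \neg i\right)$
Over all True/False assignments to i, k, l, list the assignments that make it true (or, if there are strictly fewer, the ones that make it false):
is never true.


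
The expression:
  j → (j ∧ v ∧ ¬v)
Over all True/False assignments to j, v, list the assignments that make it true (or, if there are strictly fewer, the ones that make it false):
is true only for:
  j=False, v=False;
  j=False, v=True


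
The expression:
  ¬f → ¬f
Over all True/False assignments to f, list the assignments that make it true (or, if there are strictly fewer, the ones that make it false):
is always true.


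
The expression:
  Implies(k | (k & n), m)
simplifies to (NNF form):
m | ~k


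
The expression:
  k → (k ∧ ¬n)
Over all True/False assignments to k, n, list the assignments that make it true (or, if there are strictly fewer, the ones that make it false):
is false only for:
  k=True, n=True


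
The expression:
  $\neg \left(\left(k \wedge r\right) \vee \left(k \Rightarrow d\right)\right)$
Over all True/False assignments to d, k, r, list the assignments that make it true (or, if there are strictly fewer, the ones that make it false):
is true only for:
  d=False, k=True, r=False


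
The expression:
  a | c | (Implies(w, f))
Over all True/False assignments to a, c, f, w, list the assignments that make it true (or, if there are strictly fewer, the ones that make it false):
is false only for:
  a=False, c=False, f=False, w=True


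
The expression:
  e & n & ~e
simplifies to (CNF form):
False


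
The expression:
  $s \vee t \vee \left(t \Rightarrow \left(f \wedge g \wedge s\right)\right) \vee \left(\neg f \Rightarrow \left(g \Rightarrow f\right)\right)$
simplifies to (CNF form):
$\text{True}$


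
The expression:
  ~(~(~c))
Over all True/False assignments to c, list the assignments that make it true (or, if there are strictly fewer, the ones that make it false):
is true only for:
  c=False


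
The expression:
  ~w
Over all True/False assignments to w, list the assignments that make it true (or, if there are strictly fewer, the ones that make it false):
is true only for:
  w=False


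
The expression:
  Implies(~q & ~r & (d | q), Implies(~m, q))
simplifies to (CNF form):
m | q | r | ~d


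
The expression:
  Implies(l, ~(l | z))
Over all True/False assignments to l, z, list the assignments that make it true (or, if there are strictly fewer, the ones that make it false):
is true only for:
  l=False, z=False;
  l=False, z=True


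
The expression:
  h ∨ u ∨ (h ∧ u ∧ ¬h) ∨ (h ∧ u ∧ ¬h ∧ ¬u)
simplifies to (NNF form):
h ∨ u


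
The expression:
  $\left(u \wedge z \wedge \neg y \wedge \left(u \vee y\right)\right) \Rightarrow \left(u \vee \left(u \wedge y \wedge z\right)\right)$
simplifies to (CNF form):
$\text{True}$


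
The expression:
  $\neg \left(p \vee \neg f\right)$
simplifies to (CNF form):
$f \wedge \neg p$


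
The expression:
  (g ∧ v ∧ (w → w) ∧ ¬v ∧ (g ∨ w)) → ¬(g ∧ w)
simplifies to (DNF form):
True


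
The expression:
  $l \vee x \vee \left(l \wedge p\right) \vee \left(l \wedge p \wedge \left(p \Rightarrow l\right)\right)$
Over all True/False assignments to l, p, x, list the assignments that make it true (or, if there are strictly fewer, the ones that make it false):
is false only for:
  l=False, p=False, x=False;
  l=False, p=True, x=False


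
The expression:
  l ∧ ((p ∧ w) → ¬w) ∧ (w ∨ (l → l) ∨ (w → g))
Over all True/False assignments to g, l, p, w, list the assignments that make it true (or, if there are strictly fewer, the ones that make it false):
is true only for:
  g=False, l=True, p=False, w=False;
  g=False, l=True, p=False, w=True;
  g=False, l=True, p=True, w=False;
  g=True, l=True, p=False, w=False;
  g=True, l=True, p=False, w=True;
  g=True, l=True, p=True, w=False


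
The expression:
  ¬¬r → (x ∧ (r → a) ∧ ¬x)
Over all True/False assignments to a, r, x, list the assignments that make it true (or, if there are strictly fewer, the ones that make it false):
is true only for:
  a=False, r=False, x=False;
  a=False, r=False, x=True;
  a=True, r=False, x=False;
  a=True, r=False, x=True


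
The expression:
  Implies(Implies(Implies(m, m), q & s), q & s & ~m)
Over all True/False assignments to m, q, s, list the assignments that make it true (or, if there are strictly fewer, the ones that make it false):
is false only for:
  m=True, q=True, s=True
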